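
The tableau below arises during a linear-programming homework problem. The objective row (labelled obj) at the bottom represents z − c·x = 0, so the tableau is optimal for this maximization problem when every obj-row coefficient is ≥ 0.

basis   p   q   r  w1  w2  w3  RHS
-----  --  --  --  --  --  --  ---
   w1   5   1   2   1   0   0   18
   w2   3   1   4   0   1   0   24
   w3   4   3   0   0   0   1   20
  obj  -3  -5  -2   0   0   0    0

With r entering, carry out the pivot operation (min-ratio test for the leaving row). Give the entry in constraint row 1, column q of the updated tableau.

Ratio test on column r — row 1: 18/2 = 9; row 2: 24/4 = 6; row 3: entry 0 ≤ 0. Minimum is 6 at row 2 (w2 leaves); pivot element 4.
Divide row 2 by 4; eliminate column r from the other rows.
Row 1 update in column q: 1 − 2·(1/4) = 1/2.

1/2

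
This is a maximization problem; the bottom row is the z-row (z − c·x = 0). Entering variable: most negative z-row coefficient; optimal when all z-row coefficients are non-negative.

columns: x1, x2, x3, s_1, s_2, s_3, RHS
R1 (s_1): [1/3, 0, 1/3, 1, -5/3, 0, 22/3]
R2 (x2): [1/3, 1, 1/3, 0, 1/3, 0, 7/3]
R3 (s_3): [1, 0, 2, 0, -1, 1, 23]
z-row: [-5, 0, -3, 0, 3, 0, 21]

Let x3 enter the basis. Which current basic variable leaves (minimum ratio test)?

x2

Column x3 entries and ratios — s_1: (22/3)/(1/3) = 22; x2: (7/3)/(1/3) = 7; s_3: 23/2 = 23/2.
Smallest ratio is 7 in the row of x2, so x2 leaves.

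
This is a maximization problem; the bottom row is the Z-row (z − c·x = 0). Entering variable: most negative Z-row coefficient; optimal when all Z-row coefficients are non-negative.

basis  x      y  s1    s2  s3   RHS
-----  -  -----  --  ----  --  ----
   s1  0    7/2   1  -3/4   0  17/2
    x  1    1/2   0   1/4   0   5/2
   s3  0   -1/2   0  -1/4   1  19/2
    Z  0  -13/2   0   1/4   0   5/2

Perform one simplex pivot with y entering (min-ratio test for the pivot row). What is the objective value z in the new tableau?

128/7

Ratio test on column y — row 1: (17/2)/(7/2) = 17/7; row 2: (5/2)/(1/2) = 5; row 3: entry -1/2 ≤ 0. Minimum is 17/7 at row 1 (s1 leaves); pivot element 7/2.
Pivot on row 1; the Z-row RHS becomes 5/2 − (-13/2)·(17/7) = 128/7.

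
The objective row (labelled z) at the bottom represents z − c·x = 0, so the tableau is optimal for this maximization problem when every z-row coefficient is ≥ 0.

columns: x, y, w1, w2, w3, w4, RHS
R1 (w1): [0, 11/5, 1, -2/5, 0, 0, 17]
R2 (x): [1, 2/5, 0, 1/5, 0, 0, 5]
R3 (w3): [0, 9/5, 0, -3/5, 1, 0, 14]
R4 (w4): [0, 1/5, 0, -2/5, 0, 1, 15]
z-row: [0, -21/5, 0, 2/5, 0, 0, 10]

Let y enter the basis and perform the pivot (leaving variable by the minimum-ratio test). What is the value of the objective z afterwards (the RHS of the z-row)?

Ratio test on column y — row 1: 17/(11/5) = 85/11; row 2: 5/(2/5) = 25/2; row 3: 14/(9/5) = 70/9; row 4: 15/(1/5) = 75. Minimum is 85/11 at row 1 (w1 leaves); pivot element 11/5.
Pivot on row 1; the z-row RHS becomes 10 − (-21/5)·(85/11) = 467/11.

467/11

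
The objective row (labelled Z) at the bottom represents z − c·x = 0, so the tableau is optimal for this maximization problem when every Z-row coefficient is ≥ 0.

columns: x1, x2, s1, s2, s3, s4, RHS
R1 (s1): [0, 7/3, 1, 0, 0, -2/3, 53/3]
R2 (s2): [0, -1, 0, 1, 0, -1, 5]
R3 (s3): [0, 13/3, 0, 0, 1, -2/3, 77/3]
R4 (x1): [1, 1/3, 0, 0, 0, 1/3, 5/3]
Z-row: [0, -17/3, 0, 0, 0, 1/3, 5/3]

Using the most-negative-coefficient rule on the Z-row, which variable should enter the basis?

Negative Z-row entries: x2: -17/3.
The most negative is -17/3 in column x2, so x2 enters.

x2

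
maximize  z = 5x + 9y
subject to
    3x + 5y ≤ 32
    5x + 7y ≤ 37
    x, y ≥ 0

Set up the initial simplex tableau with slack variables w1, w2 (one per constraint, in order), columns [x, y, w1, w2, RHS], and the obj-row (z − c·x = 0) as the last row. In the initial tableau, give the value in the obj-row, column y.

-9

The obj-row carries the negated objective coefficients: the y entry is -9.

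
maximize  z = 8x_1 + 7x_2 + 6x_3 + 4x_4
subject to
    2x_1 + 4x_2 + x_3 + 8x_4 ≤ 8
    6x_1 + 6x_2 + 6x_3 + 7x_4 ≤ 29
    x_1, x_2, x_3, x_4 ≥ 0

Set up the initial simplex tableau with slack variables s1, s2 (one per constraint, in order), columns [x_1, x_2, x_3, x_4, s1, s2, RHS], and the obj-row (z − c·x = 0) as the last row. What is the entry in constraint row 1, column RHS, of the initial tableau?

The RHS of constraint 1 is b_1 = 8.

8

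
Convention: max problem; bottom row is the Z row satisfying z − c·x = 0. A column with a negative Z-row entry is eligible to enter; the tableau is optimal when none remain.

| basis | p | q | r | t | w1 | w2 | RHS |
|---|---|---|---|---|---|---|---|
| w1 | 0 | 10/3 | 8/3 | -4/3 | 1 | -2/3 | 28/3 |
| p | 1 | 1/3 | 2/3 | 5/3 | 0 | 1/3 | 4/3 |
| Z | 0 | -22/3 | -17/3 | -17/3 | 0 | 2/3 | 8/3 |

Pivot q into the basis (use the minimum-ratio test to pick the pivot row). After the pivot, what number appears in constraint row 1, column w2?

-1/5

Ratio test on column q — row 1: (28/3)/(10/3) = 14/5; row 2: (4/3)/(1/3) = 4. Minimum is 14/5 at row 1 (w1 leaves); pivot element 10/3.
Divide row 1 by 10/3; eliminate column q from the other rows.
In the new row 1, the w2 entry is the old entry divided by the pivot: (-2/3)/(10/3) = -1/5.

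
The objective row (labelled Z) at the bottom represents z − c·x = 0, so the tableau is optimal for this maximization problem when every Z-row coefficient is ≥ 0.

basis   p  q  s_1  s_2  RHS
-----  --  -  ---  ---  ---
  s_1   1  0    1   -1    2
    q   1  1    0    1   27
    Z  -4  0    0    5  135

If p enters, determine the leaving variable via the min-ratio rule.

Column p entries and ratios — s_1: 2/1 = 2; q: 27/1 = 27.
Smallest ratio is 2 in the row of s_1, so s_1 leaves.

s_1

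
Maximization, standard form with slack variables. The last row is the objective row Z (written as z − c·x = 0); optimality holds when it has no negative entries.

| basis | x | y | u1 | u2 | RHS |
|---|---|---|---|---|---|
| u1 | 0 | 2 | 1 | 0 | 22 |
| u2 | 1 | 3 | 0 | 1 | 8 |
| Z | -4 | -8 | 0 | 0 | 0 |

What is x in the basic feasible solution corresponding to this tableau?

x is not in the basis, so in the current basic feasible solution x = 0.

0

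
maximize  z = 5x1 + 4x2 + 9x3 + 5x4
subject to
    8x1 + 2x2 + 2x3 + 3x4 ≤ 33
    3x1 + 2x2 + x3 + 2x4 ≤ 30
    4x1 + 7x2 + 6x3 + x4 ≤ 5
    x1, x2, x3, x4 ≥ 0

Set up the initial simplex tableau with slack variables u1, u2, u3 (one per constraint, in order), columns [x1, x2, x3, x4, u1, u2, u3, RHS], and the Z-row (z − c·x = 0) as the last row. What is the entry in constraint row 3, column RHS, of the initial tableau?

The RHS of constraint 3 is b_3 = 5.

5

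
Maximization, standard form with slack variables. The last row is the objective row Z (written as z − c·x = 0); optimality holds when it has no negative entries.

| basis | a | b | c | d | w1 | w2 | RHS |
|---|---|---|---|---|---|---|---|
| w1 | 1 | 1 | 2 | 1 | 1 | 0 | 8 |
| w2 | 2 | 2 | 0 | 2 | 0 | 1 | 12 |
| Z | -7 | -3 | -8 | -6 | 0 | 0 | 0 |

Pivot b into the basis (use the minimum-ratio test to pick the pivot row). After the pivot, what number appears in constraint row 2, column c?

0

Ratio test on column b — row 1: 8/1 = 8; row 2: 12/2 = 6. Minimum is 6 at row 2 (w2 leaves); pivot element 2.
Divide row 2 by 2; eliminate column b from the other rows.
In the new row 2, the c entry is the old entry divided by the pivot: 0/2 = 0.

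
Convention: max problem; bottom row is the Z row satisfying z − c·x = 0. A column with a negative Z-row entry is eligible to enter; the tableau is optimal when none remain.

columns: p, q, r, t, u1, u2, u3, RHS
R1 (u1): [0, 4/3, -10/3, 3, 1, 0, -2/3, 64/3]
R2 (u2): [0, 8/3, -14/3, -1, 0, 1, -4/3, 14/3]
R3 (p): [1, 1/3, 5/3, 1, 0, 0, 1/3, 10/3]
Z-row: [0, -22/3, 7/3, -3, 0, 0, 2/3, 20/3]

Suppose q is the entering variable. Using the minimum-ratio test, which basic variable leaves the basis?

Column q entries and ratios — u1: (64/3)/(4/3) = 16; u2: (14/3)/(8/3) = 7/4; p: (10/3)/(1/3) = 10.
Smallest ratio is 7/4 in the row of u2, so u2 leaves.

u2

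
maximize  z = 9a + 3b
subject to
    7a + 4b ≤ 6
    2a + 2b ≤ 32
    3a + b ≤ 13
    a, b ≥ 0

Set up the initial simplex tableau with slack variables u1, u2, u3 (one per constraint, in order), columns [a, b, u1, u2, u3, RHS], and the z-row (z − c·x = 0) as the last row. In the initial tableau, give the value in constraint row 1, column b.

4

Constraint 1 has coefficient 4 on b.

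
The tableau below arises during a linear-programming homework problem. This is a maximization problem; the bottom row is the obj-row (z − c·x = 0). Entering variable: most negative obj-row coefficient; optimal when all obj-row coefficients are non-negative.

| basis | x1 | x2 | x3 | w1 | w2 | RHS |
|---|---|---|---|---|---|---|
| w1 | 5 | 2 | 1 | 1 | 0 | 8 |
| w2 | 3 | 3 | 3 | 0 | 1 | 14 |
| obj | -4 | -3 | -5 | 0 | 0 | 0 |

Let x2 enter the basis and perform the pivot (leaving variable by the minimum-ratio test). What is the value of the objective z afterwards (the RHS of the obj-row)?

12

Ratio test on column x2 — row 1: 8/2 = 4; row 2: 14/3 = 14/3. Minimum is 4 at row 1 (w1 leaves); pivot element 2.
Pivot on row 1; the obj-row RHS becomes 0 − (-3)·4 = 12.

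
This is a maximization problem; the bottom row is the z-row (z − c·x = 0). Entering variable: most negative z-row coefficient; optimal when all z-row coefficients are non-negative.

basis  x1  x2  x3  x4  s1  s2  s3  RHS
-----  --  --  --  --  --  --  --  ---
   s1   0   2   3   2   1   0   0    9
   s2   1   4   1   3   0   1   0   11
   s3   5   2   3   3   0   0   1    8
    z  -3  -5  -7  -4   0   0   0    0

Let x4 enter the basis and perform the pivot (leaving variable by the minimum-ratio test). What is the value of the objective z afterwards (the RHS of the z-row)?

32/3

Ratio test on column x4 — row 1: 9/2 = 9/2; row 2: 11/3 = 11/3; row 3: 8/3 = 8/3. Minimum is 8/3 at row 3 (s3 leaves); pivot element 3.
Pivot on row 3; the z-row RHS becomes 0 − (-4)·(8/3) = 32/3.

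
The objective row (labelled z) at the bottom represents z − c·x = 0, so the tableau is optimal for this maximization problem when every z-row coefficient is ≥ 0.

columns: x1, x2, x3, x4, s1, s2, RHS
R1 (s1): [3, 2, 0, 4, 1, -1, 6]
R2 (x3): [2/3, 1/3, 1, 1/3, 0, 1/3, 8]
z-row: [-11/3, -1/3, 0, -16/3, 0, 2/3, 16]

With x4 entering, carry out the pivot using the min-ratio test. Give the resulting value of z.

24

Ratio test on column x4 — row 1: 6/4 = 3/2; row 2: 8/(1/3) = 24. Minimum is 3/2 at row 1 (s1 leaves); pivot element 4.
Pivot on row 1; the z-row RHS becomes 16 − (-16/3)·(3/2) = 24.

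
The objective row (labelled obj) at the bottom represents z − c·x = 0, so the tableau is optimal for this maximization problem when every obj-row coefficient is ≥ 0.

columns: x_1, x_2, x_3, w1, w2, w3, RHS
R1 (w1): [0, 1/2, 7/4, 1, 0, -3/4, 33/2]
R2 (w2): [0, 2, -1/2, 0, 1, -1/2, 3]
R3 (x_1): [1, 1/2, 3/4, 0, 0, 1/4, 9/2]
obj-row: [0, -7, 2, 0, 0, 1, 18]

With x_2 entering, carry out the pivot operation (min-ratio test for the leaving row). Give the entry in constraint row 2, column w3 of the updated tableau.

-1/4

Ratio test on column x_2 — row 1: (33/2)/(1/2) = 33; row 2: 3/2 = 3/2; row 3: (9/2)/(1/2) = 9. Minimum is 3/2 at row 2 (w2 leaves); pivot element 2.
Divide row 2 by 2; eliminate column x_2 from the other rows.
In the new row 2, the w3 entry is the old entry divided by the pivot: (-1/2)/2 = -1/4.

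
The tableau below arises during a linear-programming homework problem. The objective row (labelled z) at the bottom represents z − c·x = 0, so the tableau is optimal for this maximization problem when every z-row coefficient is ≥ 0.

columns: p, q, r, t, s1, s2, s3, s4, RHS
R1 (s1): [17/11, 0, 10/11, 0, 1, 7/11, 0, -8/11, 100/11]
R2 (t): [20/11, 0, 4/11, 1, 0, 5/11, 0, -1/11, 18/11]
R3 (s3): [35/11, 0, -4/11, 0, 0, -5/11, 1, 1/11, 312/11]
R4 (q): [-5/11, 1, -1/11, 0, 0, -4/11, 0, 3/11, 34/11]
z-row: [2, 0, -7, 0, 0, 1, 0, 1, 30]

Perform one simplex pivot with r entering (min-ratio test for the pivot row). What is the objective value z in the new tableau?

123/2

Ratio test on column r — row 1: (100/11)/(10/11) = 10; row 2: (18/11)/(4/11) = 9/2; row 3: entry -4/11 ≤ 0; row 4: entry -1/11 ≤ 0. Minimum is 9/2 at row 2 (t leaves); pivot element 4/11.
Pivot on row 2; the z-row RHS becomes 30 − (-7)·(9/2) = 123/2.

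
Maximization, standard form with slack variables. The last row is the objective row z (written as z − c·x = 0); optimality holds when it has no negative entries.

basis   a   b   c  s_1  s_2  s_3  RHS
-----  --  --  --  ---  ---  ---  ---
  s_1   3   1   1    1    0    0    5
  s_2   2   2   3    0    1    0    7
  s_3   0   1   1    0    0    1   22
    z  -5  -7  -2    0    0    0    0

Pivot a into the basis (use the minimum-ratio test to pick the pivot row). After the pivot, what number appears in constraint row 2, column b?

Ratio test on column a — row 1: 5/3 = 5/3; row 2: 7/2 = 7/2; row 3: entry 0 ≤ 0. Minimum is 5/3 at row 1 (s_1 leaves); pivot element 3.
Divide row 1 by 3; eliminate column a from the other rows.
Row 2 update in column b: 2 − 2·(1/3) = 4/3.

4/3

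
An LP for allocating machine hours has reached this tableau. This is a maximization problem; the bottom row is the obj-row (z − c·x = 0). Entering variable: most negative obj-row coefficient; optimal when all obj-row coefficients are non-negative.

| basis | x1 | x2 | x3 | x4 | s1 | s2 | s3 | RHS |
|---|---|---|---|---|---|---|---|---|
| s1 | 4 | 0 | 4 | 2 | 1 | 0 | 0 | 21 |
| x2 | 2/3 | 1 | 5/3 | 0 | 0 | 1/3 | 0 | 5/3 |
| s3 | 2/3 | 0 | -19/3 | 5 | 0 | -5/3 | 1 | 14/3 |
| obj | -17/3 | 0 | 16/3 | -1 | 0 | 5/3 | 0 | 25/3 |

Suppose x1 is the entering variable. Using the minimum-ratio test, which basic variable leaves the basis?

Column x1 entries and ratios — s1: 21/4 = 21/4; x2: (5/3)/(2/3) = 5/2; s3: (14/3)/(2/3) = 7.
Smallest ratio is 5/2 in the row of x2, so x2 leaves.

x2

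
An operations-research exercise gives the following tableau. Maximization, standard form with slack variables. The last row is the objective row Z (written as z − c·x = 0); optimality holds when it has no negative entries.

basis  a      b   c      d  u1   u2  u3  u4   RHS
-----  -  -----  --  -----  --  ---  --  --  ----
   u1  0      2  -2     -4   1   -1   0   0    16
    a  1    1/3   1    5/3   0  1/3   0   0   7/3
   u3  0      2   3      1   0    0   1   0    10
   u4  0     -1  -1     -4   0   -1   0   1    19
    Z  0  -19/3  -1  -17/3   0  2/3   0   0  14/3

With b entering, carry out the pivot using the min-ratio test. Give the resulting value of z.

109/3

Ratio test on column b — row 1: 16/2 = 8; row 2: (7/3)/(1/3) = 7; row 3: 10/2 = 5; row 4: entry -1 ≤ 0. Minimum is 5 at row 3 (u3 leaves); pivot element 2.
Pivot on row 3; the Z-row RHS becomes 14/3 − (-19/3)·5 = 109/3.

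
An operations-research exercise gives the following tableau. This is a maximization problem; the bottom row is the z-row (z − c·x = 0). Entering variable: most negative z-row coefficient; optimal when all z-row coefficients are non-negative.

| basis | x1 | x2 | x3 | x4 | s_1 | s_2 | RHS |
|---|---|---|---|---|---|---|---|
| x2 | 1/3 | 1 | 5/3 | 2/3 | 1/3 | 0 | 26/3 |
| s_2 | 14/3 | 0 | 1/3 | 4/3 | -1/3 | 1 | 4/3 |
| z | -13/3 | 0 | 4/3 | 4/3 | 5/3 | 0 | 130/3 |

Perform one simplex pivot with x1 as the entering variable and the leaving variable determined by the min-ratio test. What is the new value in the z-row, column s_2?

13/14

Ratio test on column x1 — row 1: (26/3)/(1/3) = 26; row 2: (4/3)/(14/3) = 2/7. Minimum is 2/7 at row 2 (s_2 leaves); pivot element 14/3.
Divide row 2 by 14/3; eliminate column x1 from the other rows.
z-row update in column s_2: 0 − (-13/3)·(3/14) = 13/14.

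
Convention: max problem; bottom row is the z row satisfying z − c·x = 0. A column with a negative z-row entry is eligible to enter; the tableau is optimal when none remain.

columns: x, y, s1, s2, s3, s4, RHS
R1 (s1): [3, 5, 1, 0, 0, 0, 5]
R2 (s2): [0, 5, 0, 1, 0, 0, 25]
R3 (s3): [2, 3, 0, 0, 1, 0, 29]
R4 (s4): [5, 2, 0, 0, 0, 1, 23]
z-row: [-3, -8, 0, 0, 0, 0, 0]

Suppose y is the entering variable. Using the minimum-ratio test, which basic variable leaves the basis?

Column y entries and ratios — s1: 5/5 = 1; s2: 25/5 = 5; s3: 29/3 = 29/3; s4: 23/2 = 23/2.
Smallest ratio is 1 in the row of s1, so s1 leaves.

s1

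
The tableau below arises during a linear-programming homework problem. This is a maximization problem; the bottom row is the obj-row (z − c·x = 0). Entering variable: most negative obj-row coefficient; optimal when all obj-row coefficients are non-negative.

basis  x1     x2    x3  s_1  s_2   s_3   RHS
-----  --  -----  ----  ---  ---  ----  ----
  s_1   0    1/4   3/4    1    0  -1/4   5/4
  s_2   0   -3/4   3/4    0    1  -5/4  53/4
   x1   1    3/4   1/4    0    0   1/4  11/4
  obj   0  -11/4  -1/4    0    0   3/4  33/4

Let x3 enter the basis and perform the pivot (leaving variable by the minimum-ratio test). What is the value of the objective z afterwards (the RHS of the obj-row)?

Ratio test on column x3 — row 1: (5/4)/(3/4) = 5/3; row 2: (53/4)/(3/4) = 53/3; row 3: (11/4)/(1/4) = 11. Minimum is 5/3 at row 1 (s_1 leaves); pivot element 3/4.
Pivot on row 1; the obj-row RHS becomes 33/4 − (-1/4)·(5/3) = 26/3.

26/3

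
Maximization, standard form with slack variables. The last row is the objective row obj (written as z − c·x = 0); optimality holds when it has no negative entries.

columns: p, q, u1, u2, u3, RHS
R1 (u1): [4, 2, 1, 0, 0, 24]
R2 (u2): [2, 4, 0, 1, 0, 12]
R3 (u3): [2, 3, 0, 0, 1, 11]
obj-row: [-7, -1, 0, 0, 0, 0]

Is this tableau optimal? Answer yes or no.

The obj-row has a negative entry -7 in column p, so it is not optimal.

no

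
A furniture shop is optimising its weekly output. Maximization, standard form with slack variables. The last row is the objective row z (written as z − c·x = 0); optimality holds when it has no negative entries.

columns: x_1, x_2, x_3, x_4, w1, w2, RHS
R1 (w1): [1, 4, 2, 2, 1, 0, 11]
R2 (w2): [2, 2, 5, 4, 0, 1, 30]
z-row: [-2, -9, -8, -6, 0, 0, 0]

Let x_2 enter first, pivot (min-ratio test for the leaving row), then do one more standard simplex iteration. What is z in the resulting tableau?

44

Ratio test on column x_2 — row 1: 11/4 = 11/4; row 2: 30/2 = 15. Minimum is 11/4 at row 1 (w1 leaves); pivot element 4.
Pivot on row 1; the z-row RHS becomes 0 − (-9)·(11/4) = 99/4.
Next entering variable (most negative z-row entry -7/2): x_3.
Ratio test on column x_3 — row 1: (11/4)/(1/2) = 11/2; row 2: (49/2)/4 = 49/8. Minimum is 11/2 at row 1 (x_2 leaves); pivot element 1/2.
After the second pivot the z-row RHS is 99/4 − (-7/2)·(11/2) = 44.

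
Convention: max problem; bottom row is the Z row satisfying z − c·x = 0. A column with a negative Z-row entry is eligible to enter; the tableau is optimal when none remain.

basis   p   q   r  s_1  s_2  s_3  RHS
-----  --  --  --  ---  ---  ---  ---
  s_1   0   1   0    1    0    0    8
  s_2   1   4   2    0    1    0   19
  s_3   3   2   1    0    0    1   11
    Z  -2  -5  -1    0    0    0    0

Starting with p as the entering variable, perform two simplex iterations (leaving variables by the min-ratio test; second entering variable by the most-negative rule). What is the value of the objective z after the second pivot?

Ratio test on column p — row 1: entry 0 ≤ 0; row 2: 19/1 = 19; row 3: 11/3 = 11/3. Minimum is 11/3 at row 3 (s_3 leaves); pivot element 3.
Pivot on row 3; the Z-row RHS becomes 0 − (-2)·(11/3) = 22/3.
Next entering variable (most negative Z-row entry -11/3): q.
Ratio test on column q — row 1: 8/1 = 8; row 2: (46/3)/(10/3) = 23/5; row 3: (11/3)/(2/3) = 11/2. Minimum is 23/5 at row 2 (s_2 leaves); pivot element 10/3.
After the second pivot the Z-row RHS is 22/3 − (-11/3)·(23/5) = 121/5.

121/5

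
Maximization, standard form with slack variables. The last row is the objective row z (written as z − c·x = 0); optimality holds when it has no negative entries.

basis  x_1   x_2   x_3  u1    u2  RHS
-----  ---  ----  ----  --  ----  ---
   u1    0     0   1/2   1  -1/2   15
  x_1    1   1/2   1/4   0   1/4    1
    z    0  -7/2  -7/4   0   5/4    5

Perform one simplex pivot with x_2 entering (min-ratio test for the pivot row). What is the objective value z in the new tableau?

Ratio test on column x_2 — row 1: entry 0 ≤ 0; row 2: 1/(1/2) = 2. Minimum is 2 at row 2 (x_1 leaves); pivot element 1/2.
Pivot on row 2; the z-row RHS becomes 5 − (-7/2)·2 = 12.

12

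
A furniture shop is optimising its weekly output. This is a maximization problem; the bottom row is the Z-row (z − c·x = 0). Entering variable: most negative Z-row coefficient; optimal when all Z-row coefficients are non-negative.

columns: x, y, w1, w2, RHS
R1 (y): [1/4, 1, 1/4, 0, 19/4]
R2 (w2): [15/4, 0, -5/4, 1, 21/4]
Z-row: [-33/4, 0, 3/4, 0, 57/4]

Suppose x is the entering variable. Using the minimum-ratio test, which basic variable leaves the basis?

Column x entries and ratios — y: (19/4)/(1/4) = 19; w2: (21/4)/(15/4) = 7/5.
Smallest ratio is 7/5 in the row of w2, so w2 leaves.

w2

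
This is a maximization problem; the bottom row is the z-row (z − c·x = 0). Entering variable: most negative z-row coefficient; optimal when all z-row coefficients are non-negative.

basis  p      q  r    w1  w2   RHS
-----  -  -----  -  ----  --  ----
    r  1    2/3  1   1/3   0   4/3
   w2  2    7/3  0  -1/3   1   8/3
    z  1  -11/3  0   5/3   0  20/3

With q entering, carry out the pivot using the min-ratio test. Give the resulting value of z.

76/7

Ratio test on column q — row 1: (4/3)/(2/3) = 2; row 2: (8/3)/(7/3) = 8/7. Minimum is 8/7 at row 2 (w2 leaves); pivot element 7/3.
Pivot on row 2; the z-row RHS becomes 20/3 − (-11/3)·(8/7) = 76/7.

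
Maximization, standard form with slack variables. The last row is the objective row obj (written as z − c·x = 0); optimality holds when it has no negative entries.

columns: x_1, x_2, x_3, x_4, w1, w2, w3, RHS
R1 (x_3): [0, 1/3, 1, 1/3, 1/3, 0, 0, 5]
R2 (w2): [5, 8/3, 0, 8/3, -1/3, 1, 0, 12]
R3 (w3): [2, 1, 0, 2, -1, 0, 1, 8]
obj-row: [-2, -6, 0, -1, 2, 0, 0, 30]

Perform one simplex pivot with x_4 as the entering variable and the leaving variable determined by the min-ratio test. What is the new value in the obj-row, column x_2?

-11/2

Ratio test on column x_4 — row 1: 5/(1/3) = 15; row 2: 12/(8/3) = 9/2; row 3: 8/2 = 4. Minimum is 4 at row 3 (w3 leaves); pivot element 2.
Divide row 3 by 2; eliminate column x_4 from the other rows.
obj-row update in column x_2: -6 − (-1)·(1/2) = -11/2.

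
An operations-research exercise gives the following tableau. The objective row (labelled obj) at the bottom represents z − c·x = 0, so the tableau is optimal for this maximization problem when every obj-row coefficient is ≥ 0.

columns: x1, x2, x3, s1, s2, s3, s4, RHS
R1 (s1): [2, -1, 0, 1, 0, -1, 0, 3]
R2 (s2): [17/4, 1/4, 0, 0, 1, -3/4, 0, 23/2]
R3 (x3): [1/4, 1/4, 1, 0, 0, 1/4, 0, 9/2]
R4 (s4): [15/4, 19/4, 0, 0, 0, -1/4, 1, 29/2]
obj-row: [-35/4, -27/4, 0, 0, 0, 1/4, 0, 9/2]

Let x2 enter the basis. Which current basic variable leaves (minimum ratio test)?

Column x2 entries and ratios — s1: -1 ≤ 0, skip; s2: (23/2)/(1/4) = 46; x3: (9/2)/(1/4) = 18; s4: (29/2)/(19/4) = 58/19.
Smallest ratio is 58/19 in the row of s4, so s4 leaves.

s4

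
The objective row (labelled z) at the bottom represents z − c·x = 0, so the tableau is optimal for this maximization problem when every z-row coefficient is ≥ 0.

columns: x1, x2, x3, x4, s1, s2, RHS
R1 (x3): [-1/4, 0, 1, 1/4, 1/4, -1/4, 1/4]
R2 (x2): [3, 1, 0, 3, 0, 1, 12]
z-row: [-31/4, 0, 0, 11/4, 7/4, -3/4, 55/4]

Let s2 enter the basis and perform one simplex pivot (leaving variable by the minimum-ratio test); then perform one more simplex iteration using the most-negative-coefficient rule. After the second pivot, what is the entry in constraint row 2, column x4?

1

Ratio test on column s2 — row 1: entry -1/4 ≤ 0; row 2: 12/1 = 12. Minimum is 12 at row 2 (x2 leaves); pivot element 1.
Divide row 2 by 1; eliminate column s2 from the other rows.
Second iteration: most negative z-row entry is -11/2 in column x1, so x1 enters.
Ratio test on column x1 — row 1: (13/4)/(1/2) = 13/2; row 2: 12/3 = 4. Minimum is 4 at row 2 (s2 leaves); pivot element 3.
Divide row 2 by 3; eliminate column x1 from the other rows.
After both pivots, the entry at constraint row 2, column x4 is 1.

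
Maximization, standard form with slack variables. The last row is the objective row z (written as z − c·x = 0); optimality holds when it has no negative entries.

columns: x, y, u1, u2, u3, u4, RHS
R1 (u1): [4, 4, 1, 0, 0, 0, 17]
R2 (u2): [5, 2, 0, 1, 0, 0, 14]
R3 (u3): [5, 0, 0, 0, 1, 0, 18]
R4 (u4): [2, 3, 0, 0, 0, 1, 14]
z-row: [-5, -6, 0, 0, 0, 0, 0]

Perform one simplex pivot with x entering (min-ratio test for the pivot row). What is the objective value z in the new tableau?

Ratio test on column x — row 1: 17/4 = 17/4; row 2: 14/5 = 14/5; row 3: 18/5 = 18/5; row 4: 14/2 = 7. Minimum is 14/5 at row 2 (u2 leaves); pivot element 5.
Pivot on row 2; the z-row RHS becomes 0 − (-5)·(14/5) = 14.

14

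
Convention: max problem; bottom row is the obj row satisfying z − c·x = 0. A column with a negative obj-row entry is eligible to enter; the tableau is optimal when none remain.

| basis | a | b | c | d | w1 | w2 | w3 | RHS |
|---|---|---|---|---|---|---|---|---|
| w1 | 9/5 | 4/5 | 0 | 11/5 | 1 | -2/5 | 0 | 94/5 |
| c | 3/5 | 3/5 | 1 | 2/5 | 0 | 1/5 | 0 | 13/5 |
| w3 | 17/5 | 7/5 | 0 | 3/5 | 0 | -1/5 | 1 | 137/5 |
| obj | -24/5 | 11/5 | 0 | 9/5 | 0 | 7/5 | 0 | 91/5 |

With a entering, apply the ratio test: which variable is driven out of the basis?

c

Column a entries and ratios — w1: (94/5)/(9/5) = 94/9; c: (13/5)/(3/5) = 13/3; w3: (137/5)/(17/5) = 137/17.
Smallest ratio is 13/3 in the row of c, so c leaves.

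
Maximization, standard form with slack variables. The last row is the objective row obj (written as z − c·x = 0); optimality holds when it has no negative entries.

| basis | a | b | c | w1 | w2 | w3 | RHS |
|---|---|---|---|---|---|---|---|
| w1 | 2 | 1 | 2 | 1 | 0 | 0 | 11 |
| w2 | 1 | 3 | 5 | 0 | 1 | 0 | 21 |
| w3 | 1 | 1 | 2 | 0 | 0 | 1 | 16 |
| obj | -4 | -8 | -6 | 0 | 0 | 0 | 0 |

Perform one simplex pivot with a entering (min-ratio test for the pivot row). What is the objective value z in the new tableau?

Ratio test on column a — row 1: 11/2 = 11/2; row 2: 21/1 = 21; row 3: 16/1 = 16. Minimum is 11/2 at row 1 (w1 leaves); pivot element 2.
Pivot on row 1; the obj-row RHS becomes 0 − (-4)·(11/2) = 22.

22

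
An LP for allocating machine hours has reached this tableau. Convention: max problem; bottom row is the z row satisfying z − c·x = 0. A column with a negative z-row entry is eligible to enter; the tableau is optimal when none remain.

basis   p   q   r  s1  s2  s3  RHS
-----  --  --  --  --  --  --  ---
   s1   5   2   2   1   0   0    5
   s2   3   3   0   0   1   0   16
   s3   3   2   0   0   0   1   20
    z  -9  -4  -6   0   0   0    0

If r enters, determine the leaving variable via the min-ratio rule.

s1

Column r entries and ratios — s1: 5/2 = 5/2; s2: 0 ≤ 0, skip; s3: 0 ≤ 0, skip.
Smallest ratio is 5/2 in the row of s1, so s1 leaves.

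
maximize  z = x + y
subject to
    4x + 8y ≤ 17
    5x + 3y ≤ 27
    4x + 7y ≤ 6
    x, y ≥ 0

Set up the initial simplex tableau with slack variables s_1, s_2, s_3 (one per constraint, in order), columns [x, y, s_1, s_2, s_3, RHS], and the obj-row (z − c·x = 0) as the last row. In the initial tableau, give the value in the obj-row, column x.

The obj-row carries the negated objective coefficients: the x entry is -1.

-1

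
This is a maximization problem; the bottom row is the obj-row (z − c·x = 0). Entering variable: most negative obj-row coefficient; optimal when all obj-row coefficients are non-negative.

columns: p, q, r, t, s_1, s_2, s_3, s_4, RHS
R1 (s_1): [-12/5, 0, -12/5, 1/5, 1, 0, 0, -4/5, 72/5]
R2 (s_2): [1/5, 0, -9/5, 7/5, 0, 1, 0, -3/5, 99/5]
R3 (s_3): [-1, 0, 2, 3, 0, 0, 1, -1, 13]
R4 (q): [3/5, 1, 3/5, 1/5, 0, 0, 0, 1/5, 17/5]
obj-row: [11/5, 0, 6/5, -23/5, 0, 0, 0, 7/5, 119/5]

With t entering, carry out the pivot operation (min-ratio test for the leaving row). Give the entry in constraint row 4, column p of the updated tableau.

2/3

Ratio test on column t — row 1: (72/5)/(1/5) = 72; row 2: (99/5)/(7/5) = 99/7; row 3: 13/3 = 13/3; row 4: (17/5)/(1/5) = 17. Minimum is 13/3 at row 3 (s_3 leaves); pivot element 3.
Divide row 3 by 3; eliminate column t from the other rows.
Row 4 update in column p: 3/5 − (1/5)·(-1/3) = 2/3.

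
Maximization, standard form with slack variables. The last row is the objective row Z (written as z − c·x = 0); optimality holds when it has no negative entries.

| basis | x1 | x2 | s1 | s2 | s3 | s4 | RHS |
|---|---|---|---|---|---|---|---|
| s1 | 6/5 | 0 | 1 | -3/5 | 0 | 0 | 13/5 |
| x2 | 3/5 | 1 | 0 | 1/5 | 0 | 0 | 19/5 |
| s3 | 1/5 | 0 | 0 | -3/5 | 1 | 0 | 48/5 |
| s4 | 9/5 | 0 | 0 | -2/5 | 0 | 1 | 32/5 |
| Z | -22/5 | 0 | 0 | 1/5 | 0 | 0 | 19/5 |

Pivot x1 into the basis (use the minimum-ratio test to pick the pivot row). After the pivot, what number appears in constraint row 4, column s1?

Ratio test on column x1 — row 1: (13/5)/(6/5) = 13/6; row 2: (19/5)/(3/5) = 19/3; row 3: (48/5)/(1/5) = 48; row 4: (32/5)/(9/5) = 32/9. Minimum is 13/6 at row 1 (s1 leaves); pivot element 6/5.
Divide row 1 by 6/5; eliminate column x1 from the other rows.
Row 4 update in column s1: 0 − (9/5)·(5/6) = -3/2.

-3/2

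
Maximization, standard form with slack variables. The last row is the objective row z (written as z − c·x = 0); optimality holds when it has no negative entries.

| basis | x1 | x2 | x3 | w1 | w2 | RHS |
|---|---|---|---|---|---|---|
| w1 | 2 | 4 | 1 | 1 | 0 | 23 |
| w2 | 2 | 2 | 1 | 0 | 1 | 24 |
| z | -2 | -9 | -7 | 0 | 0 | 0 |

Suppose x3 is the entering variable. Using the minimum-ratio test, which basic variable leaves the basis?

w1

Column x3 entries and ratios — w1: 23/1 = 23; w2: 24/1 = 24.
Smallest ratio is 23 in the row of w1, so w1 leaves.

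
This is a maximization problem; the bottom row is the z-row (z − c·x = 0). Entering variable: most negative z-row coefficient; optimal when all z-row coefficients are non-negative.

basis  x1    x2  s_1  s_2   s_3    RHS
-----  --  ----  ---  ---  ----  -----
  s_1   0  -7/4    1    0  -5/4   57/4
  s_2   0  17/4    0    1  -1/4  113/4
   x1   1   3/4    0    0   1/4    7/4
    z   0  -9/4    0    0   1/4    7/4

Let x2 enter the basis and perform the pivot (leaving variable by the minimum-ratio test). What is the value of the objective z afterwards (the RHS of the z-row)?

7

Ratio test on column x2 — row 1: entry -7/4 ≤ 0; row 2: (113/4)/(17/4) = 113/17; row 3: (7/4)/(3/4) = 7/3. Minimum is 7/3 at row 3 (x1 leaves); pivot element 3/4.
Pivot on row 3; the z-row RHS becomes 7/4 − (-9/4)·(7/3) = 7.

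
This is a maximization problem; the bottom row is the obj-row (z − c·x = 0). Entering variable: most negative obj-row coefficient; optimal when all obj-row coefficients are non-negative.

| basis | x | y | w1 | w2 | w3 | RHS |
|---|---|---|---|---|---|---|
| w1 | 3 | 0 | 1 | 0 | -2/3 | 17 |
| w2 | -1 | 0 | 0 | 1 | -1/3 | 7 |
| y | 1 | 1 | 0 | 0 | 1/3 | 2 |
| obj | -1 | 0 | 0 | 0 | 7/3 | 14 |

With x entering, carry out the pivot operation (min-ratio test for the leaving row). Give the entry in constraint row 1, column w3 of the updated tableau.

Ratio test on column x — row 1: 17/3 = 17/3; row 2: entry -1 ≤ 0; row 3: 2/1 = 2. Minimum is 2 at row 3 (y leaves); pivot element 1.
Divide row 3 by 1; eliminate column x from the other rows.
Row 1 update in column w3: -2/3 − 3·(1/3) = -5/3.

-5/3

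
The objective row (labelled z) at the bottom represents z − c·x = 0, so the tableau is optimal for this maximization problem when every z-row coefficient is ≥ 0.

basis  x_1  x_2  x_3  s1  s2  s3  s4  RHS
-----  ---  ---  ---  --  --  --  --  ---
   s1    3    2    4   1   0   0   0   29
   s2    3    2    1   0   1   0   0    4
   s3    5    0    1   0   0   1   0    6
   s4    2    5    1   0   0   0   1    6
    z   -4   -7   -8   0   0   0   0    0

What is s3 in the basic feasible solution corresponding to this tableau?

s3 is basic (row 3); its value is the RHS of that row, 6.

6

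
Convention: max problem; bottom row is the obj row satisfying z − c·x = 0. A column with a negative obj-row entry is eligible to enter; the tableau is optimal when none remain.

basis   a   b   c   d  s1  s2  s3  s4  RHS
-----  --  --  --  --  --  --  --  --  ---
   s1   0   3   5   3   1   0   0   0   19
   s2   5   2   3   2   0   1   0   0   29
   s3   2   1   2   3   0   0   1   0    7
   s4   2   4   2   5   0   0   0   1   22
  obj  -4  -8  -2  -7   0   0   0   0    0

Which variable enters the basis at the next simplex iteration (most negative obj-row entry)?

Negative obj-row entries: a: -4, b: -8, c: -2, d: -7.
The most negative is -8 in column b, so b enters.

b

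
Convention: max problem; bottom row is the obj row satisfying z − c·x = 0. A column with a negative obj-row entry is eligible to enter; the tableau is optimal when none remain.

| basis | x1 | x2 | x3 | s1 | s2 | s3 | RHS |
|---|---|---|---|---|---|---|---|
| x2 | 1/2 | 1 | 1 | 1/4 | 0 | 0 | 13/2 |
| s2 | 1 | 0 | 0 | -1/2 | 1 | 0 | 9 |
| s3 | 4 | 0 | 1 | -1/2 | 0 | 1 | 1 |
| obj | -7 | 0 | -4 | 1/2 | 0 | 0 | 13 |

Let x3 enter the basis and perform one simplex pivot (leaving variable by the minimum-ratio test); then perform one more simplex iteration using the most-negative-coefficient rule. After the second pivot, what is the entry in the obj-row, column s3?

2

Ratio test on column x3 — row 1: (13/2)/1 = 13/2; row 2: entry 0 ≤ 0; row 3: 1/1 = 1. Minimum is 1 at row 3 (s3 leaves); pivot element 1.
Divide row 3 by 1; eliminate column x3 from the other rows.
Second iteration: most negative obj-row entry is -3/2 in column s1, so s1 enters.
Ratio test on column s1 — row 1: (11/2)/(3/4) = 22/3; row 2: entry -1/2 ≤ 0; row 3: entry -1/2 ≤ 0. Minimum is 22/3 at row 1 (x2 leaves); pivot element 3/4.
Divide row 1 by 3/4; eliminate column s1 from the other rows.
After both pivots, the entry at the obj-row, column s3 is 2.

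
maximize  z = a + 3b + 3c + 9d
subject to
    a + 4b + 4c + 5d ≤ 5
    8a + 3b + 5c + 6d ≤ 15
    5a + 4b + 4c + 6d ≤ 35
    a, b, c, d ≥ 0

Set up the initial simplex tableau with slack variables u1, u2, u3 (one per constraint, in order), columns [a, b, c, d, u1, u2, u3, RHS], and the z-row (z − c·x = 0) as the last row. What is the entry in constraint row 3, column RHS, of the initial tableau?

The RHS of constraint 3 is b_3 = 35.

35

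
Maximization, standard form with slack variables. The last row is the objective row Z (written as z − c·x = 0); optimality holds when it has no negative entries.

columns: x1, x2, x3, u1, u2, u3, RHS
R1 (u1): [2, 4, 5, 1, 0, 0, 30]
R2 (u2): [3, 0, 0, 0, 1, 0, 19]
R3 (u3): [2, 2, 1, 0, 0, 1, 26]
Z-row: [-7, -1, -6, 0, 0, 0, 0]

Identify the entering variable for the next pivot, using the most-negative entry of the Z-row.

Negative Z-row entries: x1: -7, x2: -1, x3: -6.
The most negative is -7 in column x1, so x1 enters.

x1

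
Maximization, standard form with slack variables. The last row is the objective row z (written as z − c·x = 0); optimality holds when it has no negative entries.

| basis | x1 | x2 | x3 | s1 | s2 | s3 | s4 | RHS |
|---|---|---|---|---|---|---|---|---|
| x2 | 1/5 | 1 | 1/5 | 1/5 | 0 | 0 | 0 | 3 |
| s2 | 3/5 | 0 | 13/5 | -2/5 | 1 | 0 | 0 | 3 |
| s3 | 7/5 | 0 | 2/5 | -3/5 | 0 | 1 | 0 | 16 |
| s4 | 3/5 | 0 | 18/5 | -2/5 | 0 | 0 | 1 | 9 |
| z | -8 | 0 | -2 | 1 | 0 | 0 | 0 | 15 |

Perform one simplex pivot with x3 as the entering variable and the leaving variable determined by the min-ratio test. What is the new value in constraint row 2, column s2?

Ratio test on column x3 — row 1: 3/(1/5) = 15; row 2: 3/(13/5) = 15/13; row 3: 16/(2/5) = 40; row 4: 9/(18/5) = 5/2. Minimum is 15/13 at row 2 (s2 leaves); pivot element 13/5.
Divide row 2 by 13/5; eliminate column x3 from the other rows.
In the new row 2, the s2 entry is the old entry divided by the pivot: 1/(13/5) = 5/13.

5/13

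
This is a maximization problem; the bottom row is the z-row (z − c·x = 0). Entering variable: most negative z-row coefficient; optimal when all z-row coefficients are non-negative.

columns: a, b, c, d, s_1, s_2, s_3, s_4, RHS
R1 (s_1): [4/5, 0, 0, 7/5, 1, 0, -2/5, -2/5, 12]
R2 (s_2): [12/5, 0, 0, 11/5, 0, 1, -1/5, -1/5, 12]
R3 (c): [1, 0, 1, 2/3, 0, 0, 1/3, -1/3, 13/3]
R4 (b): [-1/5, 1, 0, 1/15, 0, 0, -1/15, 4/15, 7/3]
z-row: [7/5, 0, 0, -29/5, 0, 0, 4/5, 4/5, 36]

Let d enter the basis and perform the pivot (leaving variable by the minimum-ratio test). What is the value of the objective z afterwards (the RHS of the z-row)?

Ratio test on column d — row 1: 12/(7/5) = 60/7; row 2: 12/(11/5) = 60/11; row 3: (13/3)/(2/3) = 13/2; row 4: (7/3)/(1/15) = 35. Minimum is 60/11 at row 2 (s_2 leaves); pivot element 11/5.
Pivot on row 2; the z-row RHS becomes 36 − (-29/5)·(60/11) = 744/11.

744/11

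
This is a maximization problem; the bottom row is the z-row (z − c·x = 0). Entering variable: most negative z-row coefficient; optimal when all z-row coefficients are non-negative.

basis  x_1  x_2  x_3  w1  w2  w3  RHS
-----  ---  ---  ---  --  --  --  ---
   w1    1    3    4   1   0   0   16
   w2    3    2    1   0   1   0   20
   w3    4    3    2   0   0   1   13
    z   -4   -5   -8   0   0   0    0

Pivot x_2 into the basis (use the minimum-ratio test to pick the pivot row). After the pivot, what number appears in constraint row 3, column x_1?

Ratio test on column x_2 — row 1: 16/3 = 16/3; row 2: 20/2 = 10; row 3: 13/3 = 13/3. Minimum is 13/3 at row 3 (w3 leaves); pivot element 3.
Divide row 3 by 3; eliminate column x_2 from the other rows.
In the new row 3, the x_1 entry is the old entry divided by the pivot: 4/3 = 4/3.

4/3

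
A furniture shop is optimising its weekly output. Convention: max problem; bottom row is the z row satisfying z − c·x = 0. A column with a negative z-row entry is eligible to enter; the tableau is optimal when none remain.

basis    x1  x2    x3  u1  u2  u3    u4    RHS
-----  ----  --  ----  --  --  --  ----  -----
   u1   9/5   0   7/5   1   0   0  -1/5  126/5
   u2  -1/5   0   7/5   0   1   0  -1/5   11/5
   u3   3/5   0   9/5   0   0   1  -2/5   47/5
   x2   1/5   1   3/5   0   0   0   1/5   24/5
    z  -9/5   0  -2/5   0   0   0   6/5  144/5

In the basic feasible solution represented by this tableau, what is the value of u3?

u3 is basic (row 3); its value is the RHS of that row, 47/5.

47/5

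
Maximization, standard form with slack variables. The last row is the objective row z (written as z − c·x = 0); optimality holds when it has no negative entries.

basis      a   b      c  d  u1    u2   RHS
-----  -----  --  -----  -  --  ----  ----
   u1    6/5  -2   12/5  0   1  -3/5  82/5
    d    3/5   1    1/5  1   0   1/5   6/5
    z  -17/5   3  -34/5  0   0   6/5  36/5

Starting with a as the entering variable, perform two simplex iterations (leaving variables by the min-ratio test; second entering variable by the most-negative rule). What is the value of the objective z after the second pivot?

Ratio test on column a — row 1: (82/5)/(6/5) = 41/3; row 2: (6/5)/(3/5) = 2. Minimum is 2 at row 2 (d leaves); pivot element 3/5.
Pivot on row 2; the z-row RHS becomes 36/5 − (-17/5)·2 = 14.
Next entering variable (most negative z-row entry -17/3): c.
Ratio test on column c — row 1: 14/2 = 7; row 2: 2/(1/3) = 6. Minimum is 6 at row 2 (a leaves); pivot element 1/3.
After the second pivot the z-row RHS is 14 − (-17/3)·6 = 48.

48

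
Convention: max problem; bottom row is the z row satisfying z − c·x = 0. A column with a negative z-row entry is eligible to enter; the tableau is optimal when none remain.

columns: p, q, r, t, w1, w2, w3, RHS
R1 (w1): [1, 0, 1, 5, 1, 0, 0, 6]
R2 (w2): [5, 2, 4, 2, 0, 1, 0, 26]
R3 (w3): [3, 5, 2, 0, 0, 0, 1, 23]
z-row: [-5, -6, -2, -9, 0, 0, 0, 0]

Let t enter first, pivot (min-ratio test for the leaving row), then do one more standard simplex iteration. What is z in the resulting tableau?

192/5

Ratio test on column t — row 1: 6/5 = 6/5; row 2: 26/2 = 13; row 3: entry 0 ≤ 0. Minimum is 6/5 at row 1 (w1 leaves); pivot element 5.
Pivot on row 1; the z-row RHS becomes 0 − (-9)·(6/5) = 54/5.
Next entering variable (most negative z-row entry -6): q.
Ratio test on column q — row 1: entry 0 ≤ 0; row 2: (118/5)/2 = 59/5; row 3: 23/5 = 23/5. Minimum is 23/5 at row 3 (w3 leaves); pivot element 5.
After the second pivot the z-row RHS is 54/5 − (-6)·(23/5) = 192/5.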